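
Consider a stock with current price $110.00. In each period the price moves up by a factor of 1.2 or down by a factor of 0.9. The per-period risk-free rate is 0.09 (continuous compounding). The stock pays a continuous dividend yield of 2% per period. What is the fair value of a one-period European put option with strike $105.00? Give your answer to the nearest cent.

Per-period risk-free factor R = e^0.09 = 1.0942; dividend-adjusted growth = e^(0.09−0.02) = 1.0725.
Risk-neutral probability p = (1.0725 − 0.9)/(1.2 − 0.9) = 0.1725/0.3000 = 0.5750
Terminal stock prices: S_u = 132, S_d = 99
Terminal payoffs (K − S): max(-27, 0) = 0, max(6, 0) = 6
Node 0 (S = 110): V_0 = e^(−0.09)·[0.5750·0.0000 + 0.4250·6.0000] = 2.3304

$2.33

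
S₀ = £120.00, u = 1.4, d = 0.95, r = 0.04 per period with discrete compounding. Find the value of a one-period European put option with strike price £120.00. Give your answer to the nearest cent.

Risk-neutral probability p = (1 + 0.04 − 0.95)/(1.4 − 0.95) = 0.0900/0.4500 = 0.2000
Terminal stock prices: S_u = 168, S_d = 114
Terminal payoffs (K − S): max(-48, 0) = 0, max(6, 0) = 6
Node 0 (S = 120): V_0 = 1/1.04·[0.2000·0.0000 + 0.8000·6.0000] = 4.6154

£4.62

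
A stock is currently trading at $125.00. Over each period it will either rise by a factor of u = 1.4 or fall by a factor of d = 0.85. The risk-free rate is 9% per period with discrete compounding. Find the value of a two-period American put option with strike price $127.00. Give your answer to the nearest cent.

$10.73

Risk-neutral probability p = (1 + 0.09 − 0.85)/(1.4 − 0.85) = 0.2400/0.5500 = 0.4364
Terminal stock prices: S_uu = 245, S_ud = 148.8, S_dd = 90.31
Terminal payoffs (K − S): max(-118, 0) = 0, max(-21.75, 0) = 0, max(36.69, 0) = 36.69
Node u (S = 175): continuation = 1/1.09·[0.4364·0.0000 + 0.5636·0.0000] = 0.0000; exercise value = 0.0000 ≤ continuation, so V_u = 0.0000
Node d (S = 106.2): continuation = 1/1.09·[0.4364·0.0000 + 0.5636·36.6875] = 18.9710; exercise value = 20.7500 > continuation, so V_d = 20.7500 (exercise)
Node 0 (S = 125): continuation = 1/1.09·[0.4364·0.0000 + 0.5636·20.7500] = 10.7298; exercise value = 2.0000 ≤ continuation, so V_0 = 10.7298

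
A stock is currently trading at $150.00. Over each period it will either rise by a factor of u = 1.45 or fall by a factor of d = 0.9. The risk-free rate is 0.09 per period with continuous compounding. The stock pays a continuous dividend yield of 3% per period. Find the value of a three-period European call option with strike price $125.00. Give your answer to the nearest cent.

Per-period risk-free factor R = e^0.09 = 1.0942; dividend-adjusted growth = e^(0.09−0.03) = 1.0618.
Risk-neutral probability p = (1.0618 − 0.9)/(1.45 − 0.9) = 0.1618/0.5500 = 0.2942
Terminal stock prices: S_uuu = 457.3, S_uud = 283.8, S_udd = 176.2, S_ddd = 109.4
Terminal payoffs (S − K): max(332.3, 0) = 332.3, max(158.8, 0) = 158.8, max(51.18, 0) = 51.18, max(-15.65, 0) = 0
Node uu (S = 315.4): V_uu = e^(−0.09)·[0.2942·332.2937 + 0.7058·158.8375] = 191.8129
Node ud (S = 195.8): V_ud = e^(−0.09)·[0.2942·158.8375 + 0.7058·51.1750] = 75.7233
Node dd (S = 121.5): V_dd = e^(−0.09)·[0.2942·51.1750 + 0.7058·0.0000] = 13.7621
Node u (S = 217.5): V_u = e^(−0.09)·[0.2942·191.8129 + 0.7058·75.7233] = 100.4250
Node d (S = 135): V_d = e^(−0.09)·[0.2942·75.7233 + 0.7058·13.7621] = 29.2404
Node 0 (S = 150): V_0 = e^(−0.09)·[0.2942·100.4250 + 0.7058·29.2404] = 45.8669

$45.87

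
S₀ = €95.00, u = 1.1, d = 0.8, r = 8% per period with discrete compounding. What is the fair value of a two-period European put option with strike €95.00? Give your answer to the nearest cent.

€1.35

Risk-neutral probability p = (1 + 0.08 − 0.8)/(1.1 − 0.8) = 0.2800/0.3000 = 0.9333
Terminal stock prices: S_uu = 115, S_ud = 83.6, S_dd = 60.8
Terminal payoffs (K − S): max(-19.95, 0) = 0, max(11.4, 0) = 11.4, max(34.2, 0) = 34.2
Node u (S = 104.5): V_u = 1/1.08·[0.9333·0.0000 + 0.0667·11.4000] = 0.7037
Node d (S = 76): V_d = 1/1.08·[0.9333·11.4000 + 0.0667·34.2000] = 11.9630
Node 0 (S = 95): V_0 = 1/1.08·[0.9333·0.7037 + 0.0667·11.9630] = 1.3466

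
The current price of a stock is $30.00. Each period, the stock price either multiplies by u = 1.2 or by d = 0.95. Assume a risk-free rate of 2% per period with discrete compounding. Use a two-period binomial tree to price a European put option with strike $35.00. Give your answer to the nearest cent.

Risk-neutral probability p = (1 + 0.02 − 0.95)/(1.2 − 0.95) = 0.0700/0.2500 = 0.2800
Terminal stock prices: S_uu = 43.2, S_ud = 34.2, S_dd = 27.07
Terminal payoffs (K − S): max(-8.2, 0) = 0, max(0.8, 0) = 0.8, max(7.925, 0) = 7.925
Node u (S = 36): V_u = 1/1.02·[0.2800·0.0000 + 0.7200·0.8000] = 0.5647
Node d (S = 28.5): V_d = 1/1.02·[0.2800·0.8000 + 0.7200·7.9250] = 5.8137
Node 0 (S = 30): V_0 = 1/1.02·[0.2800·0.5647 + 0.7200·5.8137] = 4.2588

$4.26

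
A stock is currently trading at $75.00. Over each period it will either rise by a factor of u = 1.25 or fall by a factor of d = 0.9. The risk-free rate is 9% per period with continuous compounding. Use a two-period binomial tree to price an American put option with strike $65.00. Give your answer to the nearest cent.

$0.70

Risk-neutral probability p = (e^0.09 − 0.9)/(1.25 − 0.9) = 0.1942/0.3500 = 0.5548
Terminal stock prices: S_uu = 117.2, S_ud = 84.38, S_dd = 60.75
Terminal payoffs (K − S): max(-52.19, 0) = 0, max(-19.38, 0) = 0, max(4.25, 0) = 4.25
Node u (S = 93.75): continuation = e^(−0.09)·[0.5548·0.0000 + 0.4452·0.0000] = 0.0000; exercise value = 0.0000 ≤ continuation, so V_u = 0.0000
Node d (S = 67.5): continuation = e^(−0.09)·[0.5548·0.0000 + 0.4452·4.2500] = 1.7293; exercise value = 0.0000 ≤ continuation, so V_d = 1.7293
Node 0 (S = 75): continuation = e^(−0.09)·[0.5548·0.0000 + 0.4452·1.7293] = 0.7037; exercise value = 0.0000 ≤ continuation, so V_0 = 0.7037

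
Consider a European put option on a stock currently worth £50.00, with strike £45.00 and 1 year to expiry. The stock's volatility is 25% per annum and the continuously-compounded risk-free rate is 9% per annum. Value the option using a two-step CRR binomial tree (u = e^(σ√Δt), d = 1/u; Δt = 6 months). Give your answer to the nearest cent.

CRR parameters: u = e^(σ√Δt) = e^(0.25·√0.5) = 1.1934, d = 1/u = 0.8380
Per-period rate: rΔt = 0.09·0.5 = 0.045, so R = e^0.045 = 1.0460
Risk-neutral probability p = (e^0.045 − 0.8380)/(1.1934 − 0.8380) = 0.2081/0.3554 = 0.5854
Terminal stock prices: S_uu = 71.21, S_ud = 50, S_dd = 35.11
Terminal payoffs (K − S): max(-26.21, 0) = 0, max(-5, 0) = 0, max(9.891, 0) = 9.891
Node u (S = 59.67): V_u = e^(−0.045)·[0.5854·0.0000 + 0.4146·0.0000] = 0.0000
Node d (S = 41.9): V_d = e^(−0.045)·[0.5854·0.0000 + 0.4146·9.8906] = 3.9199
Node 0 (S = 50): V_0 = e^(−0.045)·[0.5854·0.0000 + 0.4146·3.9199] = 1.5536

£1.55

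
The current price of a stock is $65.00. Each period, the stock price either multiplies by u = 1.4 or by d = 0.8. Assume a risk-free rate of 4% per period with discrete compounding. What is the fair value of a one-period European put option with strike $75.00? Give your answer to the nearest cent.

$13.27

Risk-neutral probability p = (1 + 0.04 − 0.8)/(1.4 − 0.8) = 0.2400/0.6000 = 0.4000
Terminal stock prices: S_u = 91, S_d = 52
Terminal payoffs (K − S): max(-16, 0) = 0, max(23, 0) = 23
Node 0 (S = 65): V_0 = 1/1.04·[0.4000·0.0000 + 0.6000·23.0000] = 13.2692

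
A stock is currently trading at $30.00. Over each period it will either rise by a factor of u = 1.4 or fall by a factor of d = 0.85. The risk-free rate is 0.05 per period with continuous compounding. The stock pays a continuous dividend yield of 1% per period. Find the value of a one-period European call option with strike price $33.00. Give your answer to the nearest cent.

$2.97

Per-period risk-free factor R = e^0.05 = 1.0513; dividend-adjusted growth = e^(0.05−0.01) = 1.0408.
Risk-neutral probability p = (1.0408 − 0.85)/(1.4 − 0.85) = 0.1908/0.5500 = 0.3469
Terminal stock prices: S_u = 42, S_d = 25.5
Terminal payoffs (S − K): max(9, 0) = 9, max(-7.5, 0) = 0
Node 0 (S = 30): V_0 = e^(−0.05)·[0.3469·9.0000 + 0.6531·0.0000] = 2.9701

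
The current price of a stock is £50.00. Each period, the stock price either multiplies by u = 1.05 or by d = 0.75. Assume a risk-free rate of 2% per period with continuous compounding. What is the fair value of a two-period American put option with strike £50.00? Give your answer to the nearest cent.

£2.13

Risk-neutral probability p = (e^0.02 − 0.75)/(1.05 − 0.75) = 0.2702/0.3000 = 0.9007
Terminal stock prices: S_uu = 55.12, S_ud = 39.38, S_dd = 28.12
Terminal payoffs (K − S): max(-5.125, 0) = 0, max(10.62, 0) = 10.62, max(21.88, 0) = 21.88
Node u (S = 52.5): continuation = e^(−0.02)·[0.9007·0.0000 + 0.0993·10.6250] = 1.0345; exercise value = 0.0000 ≤ continuation, so V_u = 1.0345
Node d (S = 37.5): continuation = e^(−0.02)·[0.9007·10.6250 + 0.0993·21.8750] = 11.5099; exercise value = 12.5000 > continuation, so V_d = 12.5000 (exercise)
Node 0 (S = 50): continuation = e^(−0.02)·[0.9007·1.0345 + 0.0993·12.5000] = 2.1303; exercise value = 0.0000 ≤ continuation, so V_0 = 2.1303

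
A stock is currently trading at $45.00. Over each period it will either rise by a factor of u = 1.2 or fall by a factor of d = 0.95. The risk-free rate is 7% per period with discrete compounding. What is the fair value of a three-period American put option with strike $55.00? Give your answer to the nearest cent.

Risk-neutral probability p = (1 + 0.07 − 0.95)/(1.2 − 0.95) = 0.1200/0.2500 = 0.4800
Terminal stock prices: S_uuu = 77.76, S_uud = 61.56, S_udd = 48.73, S_ddd = 38.58
Terminal payoffs (K − S): max(-22.76, 0) = 0, max(-6.56, 0) = 0, max(6.265, 0) = 6.265, max(16.42, 0) = 16.42
Node uu (S = 64.8): continuation = 1/1.07·[0.4800·0.0000 + 0.5200·0.0000] = 0.0000; exercise value = 0.0000 ≤ continuation, so V_uu = 0.0000
Node ud (S = 51.3): continuation = 1/1.07·[0.4800·0.0000 + 0.5200·6.2650] = 3.0447; exercise value = 3.7000 > continuation, so V_ud = 3.7000 (exercise)
Node dd (S = 40.61): continuation = 1/1.07·[0.4800·6.2650 + 0.5200·16.4181] = 10.7894; exercise value = 14.3875 > continuation, so V_dd = 14.3875 (exercise)
Node u (S = 54): continuation = 1/1.07·[0.4800·0.0000 + 0.5200·3.7000] = 1.7981; exercise value = 1.0000 ≤ continuation, so V_u = 1.7981
Node d (S = 42.75): continuation = 1/1.07·[0.4800·3.7000 + 0.5200·14.3875] = 8.6519; exercise value = 12.2500 > continuation, so V_d = 12.2500 (exercise)
Node 0 (S = 45): continuation = 1/1.07·[0.4800·1.7981 + 0.5200·12.2500] = 6.7599; exercise value = 10.0000 > continuation, so V_0 = 10.0000 (exercise)

$10.00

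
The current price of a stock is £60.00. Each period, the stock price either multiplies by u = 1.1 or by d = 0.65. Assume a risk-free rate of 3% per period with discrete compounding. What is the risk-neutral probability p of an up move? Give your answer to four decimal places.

p = 0.8444

Risk-neutral probability p = (1 + 0.03 − 0.65)/(1.1 − 0.65) = 0.3800/0.4500 = 0.8444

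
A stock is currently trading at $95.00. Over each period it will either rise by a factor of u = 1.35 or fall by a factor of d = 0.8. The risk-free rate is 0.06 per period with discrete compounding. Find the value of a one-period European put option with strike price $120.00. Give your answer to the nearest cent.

Risk-neutral probability p = (1 + 0.06 − 0.8)/(1.35 − 0.8) = 0.2600/0.5500 = 0.4727
Terminal stock prices: S_u = 128.2, S_d = 76
Terminal payoffs (K − S): max(-8.25, 0) = 0, max(44, 0) = 44
Node 0 (S = 95): V_0 = 1/1.06·[0.4727·0.0000 + 0.5273·44.0000] = 21.8868

$21.89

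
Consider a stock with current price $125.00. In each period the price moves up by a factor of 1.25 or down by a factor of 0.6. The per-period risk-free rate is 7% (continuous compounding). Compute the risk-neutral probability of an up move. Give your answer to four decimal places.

p = 0.7269

Risk-neutral probability p = (e^0.07 − 0.6)/(1.25 − 0.6) = 0.4725/0.6500 = 0.7269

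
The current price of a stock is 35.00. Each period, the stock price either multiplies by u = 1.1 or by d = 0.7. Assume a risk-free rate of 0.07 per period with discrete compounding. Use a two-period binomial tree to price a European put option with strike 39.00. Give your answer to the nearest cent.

1.57

Risk-neutral probability p = (1 + 0.07 − 0.7)/(1.1 − 0.7) = 0.3700/0.4000 = 0.9250
Terminal stock prices: S_uu = 42.35, S_ud = 26.95, S_dd = 17.15
Terminal payoffs (K − S): max(-3.35, 0) = 0, max(12.05, 0) = 12.05, max(21.85, 0) = 21.85
Node u (S = 38.5): V_u = 1/1.07·[0.9250·0.0000 + 0.0750·12.0500] = 0.8446
Node d (S = 24.5): V_d = 1/1.07·[0.9250·12.0500 + 0.0750·21.8500] = 11.9486
Node 0 (S = 35): V_0 = 1/1.07·[0.9250·0.8446 + 0.0750·11.9486] = 1.5677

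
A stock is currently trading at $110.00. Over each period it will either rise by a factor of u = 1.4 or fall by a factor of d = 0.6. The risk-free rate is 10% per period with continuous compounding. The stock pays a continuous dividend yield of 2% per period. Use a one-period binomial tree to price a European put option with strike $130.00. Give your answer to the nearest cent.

Per-period risk-free factor R = e^0.1 = 1.1052; dividend-adjusted growth = e^(0.1−0.02) = 1.0833.
Risk-neutral probability p = (1.0833 − 0.6)/(1.4 − 0.6) = 0.4833/0.8000 = 0.6041
Terminal stock prices: S_u = 154, S_d = 66
Terminal payoffs (K − S): max(-24, 0) = 0, max(64, 0) = 64
Node 0 (S = 110): V_0 = e^(−0.1)·[0.6041·0.0000 + 0.3959·64.0000] = 22.9259

$22.93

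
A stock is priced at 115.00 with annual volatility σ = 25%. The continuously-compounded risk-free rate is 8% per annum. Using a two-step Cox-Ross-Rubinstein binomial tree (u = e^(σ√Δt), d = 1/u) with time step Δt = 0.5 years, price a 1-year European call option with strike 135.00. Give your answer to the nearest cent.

CRR parameters: u = e^(σ√Δt) = e^(0.25·√0.5) = 1.1934, d = 1/u = 0.8380
Per-period rate: rΔt = 0.08·0.5 = 0.04, so R = e^0.04 = 1.0408
Risk-neutral probability p = (e^0.04 − 0.8380)/(1.1934 − 0.8380) = 0.2028/0.3554 = 0.5708
Terminal stock prices: S_uu = 163.8, S_ud = 115, S_dd = 80.75
Terminal payoffs (S − K): max(28.77, 0) = 28.77, max(-20, 0) = 0, max(-54.25, 0) = 0
Node u (S = 137.2): V_u = e^(−0.04)·[0.5708·28.7737 + 0.4292·0.0000] = 15.7787
Node d (S = 96.37): V_d = e^(−0.04)·[0.5708·0.0000 + 0.4292·0.0000] = 0.0000
Node 0 (S = 115): V_0 = e^(−0.04)·[0.5708·15.7787 + 0.4292·0.0000] = 8.6526

8.65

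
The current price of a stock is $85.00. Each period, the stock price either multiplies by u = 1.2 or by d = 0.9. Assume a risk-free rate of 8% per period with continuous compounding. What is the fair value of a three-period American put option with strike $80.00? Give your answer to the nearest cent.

Risk-neutral probability p = (e^0.08 − 0.9)/(1.2 − 0.9) = 0.1833/0.3000 = 0.6110
Terminal stock prices: S_uuu = 146.9, S_uud = 110.2, S_udd = 82.62, S_ddd = 61.97
Terminal payoffs (K − S): max(-66.88, 0) = 0, max(-30.16, 0) = 0, max(-2.62, 0) = 0, max(18.03, 0) = 18.03
Node uu (S = 122.4): continuation = e^(−0.08)·[0.6110·0.0000 + 0.3890·0.0000] = 0.0000; exercise value = 0.0000 ≤ continuation, so V_uu = 0.0000
Node ud (S = 91.8): continuation = e^(−0.08)·[0.6110·0.0000 + 0.3890·0.0000] = 0.0000; exercise value = 0.0000 ≤ continuation, so V_ud = 0.0000
Node dd (S = 68.85): continuation = e^(−0.08)·[0.6110·0.0000 + 0.3890·18.0350] = 6.4769; exercise value = 11.1500 > continuation, so V_dd = 11.1500 (exercise)
Node u (S = 102): continuation = e^(−0.08)·[0.6110·0.0000 + 0.3890·0.0000] = 0.0000; exercise value = 0.0000 ≤ continuation, so V_u = 0.0000
Node d (S = 76.5): continuation = e^(−0.08)·[0.6110·0.0000 + 0.3890·11.1500] = 4.0043; exercise value = 3.5000 ≤ continuation, so V_d = 4.0043
Node 0 (S = 85): continuation = e^(−0.08)·[0.6110·0.0000 + 0.3890·4.0043] = 1.4381; exercise value = 0.0000 ≤ continuation, so V_0 = 1.4381

$1.44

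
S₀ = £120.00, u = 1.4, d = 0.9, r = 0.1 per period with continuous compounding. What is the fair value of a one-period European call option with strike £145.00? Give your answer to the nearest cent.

Risk-neutral probability p = (e^0.1 − 0.9)/(1.4 − 0.9) = 0.2052/0.5000 = 0.4103
Terminal stock prices: S_u = 168, S_d = 108
Terminal payoffs (S − K): max(23, 0) = 23, max(-37, 0) = 0
Node 0 (S = 120): V_0 = e^(−0.1)·[0.4103·23.0000 + 0.5897·0.0000] = 8.5397

£8.54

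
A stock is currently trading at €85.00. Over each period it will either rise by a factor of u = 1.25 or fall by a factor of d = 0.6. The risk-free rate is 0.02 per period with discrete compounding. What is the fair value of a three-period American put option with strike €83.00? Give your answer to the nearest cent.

Risk-neutral probability p = (1 + 0.02 − 0.6)/(1.25 − 0.6) = 0.4200/0.6500 = 0.6462
Terminal stock prices: S_uuu = 166, S_uud = 79.69, S_udd = 38.25, S_ddd = 18.36
Terminal payoffs (K − S): max(-83.02, 0) = 0, max(3.312, 0) = 3.312, max(44.75, 0) = 44.75, max(64.64, 0) = 64.64
Node uu (S = 132.8): continuation = 1/1.02·[0.6462·0.0000 + 0.3538·3.3125] = 1.1491; exercise value = 0.0000 ≤ continuation, so V_uu = 1.1491
Node ud (S = 63.75): continuation = 1/1.02·[0.6462·3.3125 + 0.3538·44.7500] = 17.6225; exercise value = 19.2500 > continuation, so V_ud = 19.2500 (exercise)
Node dd (S = 30.6): continuation = 1/1.02·[0.6462·44.7500 + 0.3538·64.6400] = 50.7725; exercise value = 52.4000 > continuation, so V_dd = 52.4000 (exercise)
Node u (S = 106.2): continuation = 1/1.02·[0.6462·1.1491 + 0.3538·19.2500] = 7.4059; exercise value = 0.0000 ≤ continuation, so V_u = 7.4059
Node d (S = 51): continuation = 1/1.02·[0.6462·19.2500 + 0.3538·52.4000] = 30.3725; exercise value = 32.0000 > continuation, so V_d = 32.0000 (exercise)
Node 0 (S = 85): continuation = 1/1.02·[0.6462·7.4059 + 0.3538·32.0000] = 15.7926; exercise value = 0.0000 ≤ continuation, so V_0 = 15.7926

€15.79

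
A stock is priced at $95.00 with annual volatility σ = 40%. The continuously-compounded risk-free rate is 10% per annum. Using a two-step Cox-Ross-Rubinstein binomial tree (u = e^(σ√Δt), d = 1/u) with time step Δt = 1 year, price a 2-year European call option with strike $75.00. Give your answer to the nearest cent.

CRR parameters: u = e^(σ√Δt) = e^(0.4·√1) = 1.4918, d = 1/u = 0.6703
Per-period rate: rΔt = 0.1·1 = 0.1, so R = e^0.1 = 1.1052
Risk-neutral probability p = (e^0.1 − 0.6703)/(1.4918 − 0.6703) = 0.4349/0.8215 = 0.5293
Terminal stock prices: S_uu = 211.4, S_ud = 95, S_dd = 42.69
Terminal payoffs (S − K): max(136.4, 0) = 136.4, max(20, 0) = 20, max(-32.31, 0) = 0
Node u (S = 141.7): V_u = e^(−0.1)·[0.5293·136.4264 + 0.4707·20.0000] = 73.8605
Node d (S = 63.68): V_d = e^(−0.1)·[0.5293·20.0000 + 0.4707·0.0000] = 9.5792
Node 0 (S = 95): V_0 = e^(−0.1)·[0.5293·73.8605 + 0.4707·9.5792] = 39.4559

$39.46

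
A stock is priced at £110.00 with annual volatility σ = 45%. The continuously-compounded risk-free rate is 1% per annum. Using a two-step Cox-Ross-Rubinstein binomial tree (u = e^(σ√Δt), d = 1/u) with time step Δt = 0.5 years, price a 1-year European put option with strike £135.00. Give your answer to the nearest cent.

CRR parameters: u = e^(σ√Δt) = e^(0.45·√0.5) = 1.3746, d = 1/u = 0.7275
Per-period rate: rΔt = 0.01·0.5 = 0.005, so R = e^0.005 = 1.0050
Risk-neutral probability p = (e^0.005 − 0.7275)/(1.3746 − 0.7275) = 0.2776/0.6472 = 0.4289
Terminal stock prices: S_uu = 207.9, S_ud = 110, S_dd = 58.21
Terminal payoffs (K − S): max(-72.86, 0) = 0, max(25, 0) = 25, max(76.79, 0) = 76.79
Node u (S = 151.2): V_u = e^(−0.005)·[0.4289·0.0000 + 0.5711·25.0000] = 14.2073
Node d (S = 80.02): V_d = e^(−0.005)·[0.4289·25.0000 + 0.5711·76.7884] = 54.3062
Node 0 (S = 110): V_0 = e^(−0.005)·[0.4289·14.2073 + 0.5711·54.3062] = 36.9243

£36.92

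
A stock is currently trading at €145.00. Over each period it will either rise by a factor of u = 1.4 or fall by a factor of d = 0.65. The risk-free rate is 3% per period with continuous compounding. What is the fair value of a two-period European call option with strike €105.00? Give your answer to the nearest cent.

€56.11

Risk-neutral probability p = (e^0.03 − 0.65)/(1.4 − 0.65) = 0.3805/0.7500 = 0.5073
Terminal stock prices: S_uu = 284.2, S_ud = 132, S_dd = 61.26
Terminal payoffs (S − K): max(179.2, 0) = 179.2, max(26.95, 0) = 26.95, max(-43.74, 0) = 0
Node u (S = 203): V_u = e^(−0.03)·[0.5073·179.2000 + 0.4927·26.9500] = 101.1032
Node d (S = 94.25): V_d = e^(−0.03)·[0.5073·26.9500 + 0.4927·0.0000] = 13.2670
Node 0 (S = 145): V_0 = e^(−0.03)·[0.5073·101.1032 + 0.4927·13.2670] = 56.1149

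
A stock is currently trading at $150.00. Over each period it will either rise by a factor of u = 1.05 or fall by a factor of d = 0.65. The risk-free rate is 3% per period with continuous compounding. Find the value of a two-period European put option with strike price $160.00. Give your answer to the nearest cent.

$5.26

Risk-neutral probability p = (e^0.03 − 0.65)/(1.05 − 0.65) = 0.3805/0.4000 = 0.9511
Terminal stock prices: S_uu = 165.4, S_ud = 102.4, S_dd = 63.38
Terminal payoffs (K − S): max(-5.375, 0) = 0, max(57.62, 0) = 57.62, max(96.62, 0) = 96.62
Node u (S = 157.5): V_u = e^(−0.03)·[0.9511·0.0000 + 0.0489·57.6250] = 2.7326
Node d (S = 97.5): V_d = e^(−0.03)·[0.9511·57.6250 + 0.0489·96.6250] = 57.7713
Node 0 (S = 150): V_0 = e^(−0.03)·[0.9511·2.7326 + 0.0489·57.7713] = 5.2617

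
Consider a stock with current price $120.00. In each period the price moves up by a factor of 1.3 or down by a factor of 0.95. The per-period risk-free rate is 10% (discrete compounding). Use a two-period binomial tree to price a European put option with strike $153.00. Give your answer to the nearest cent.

$14.01

Risk-neutral probability p = (1 + 0.1 − 0.95)/(1.3 − 0.95) = 0.1500/0.3500 = 0.4286
Terminal stock prices: S_uu = 202.8, S_ud = 148.2, S_dd = 108.3
Terminal payoffs (K − S): max(-49.8, 0) = 0, max(4.8, 0) = 4.8, max(44.7, 0) = 44.7
Node u (S = 156): V_u = 1/1.1·[0.4286·0.0000 + 0.5714·4.8000] = 2.4935
Node d (S = 114): V_d = 1/1.1·[0.4286·4.8000 + 0.5714·44.7000] = 25.0909
Node 0 (S = 120): V_0 = 1/1.1·[0.4286·2.4935 + 0.5714·25.0909] = 14.0057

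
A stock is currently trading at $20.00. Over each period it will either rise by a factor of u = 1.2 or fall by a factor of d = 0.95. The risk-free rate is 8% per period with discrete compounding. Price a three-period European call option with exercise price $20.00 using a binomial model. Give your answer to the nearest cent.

Risk-neutral probability p = (1 + 0.08 − 0.95)/(1.2 − 0.95) = 0.1300/0.2500 = 0.5200
Terminal stock prices: S_uuu = 34.56, S_uud = 27.36, S_udd = 21.66, S_ddd = 17.15
Terminal payoffs (S − K): max(14.56, 0) = 14.56, max(7.36, 0) = 7.36, max(1.66, 0) = 1.66, max(-2.853, 0) = 0
Node uu (S = 28.8): V_uu = 1/1.08·[0.5200·14.5600 + 0.4800·7.3600] = 10.2815
Node ud (S = 22.8): V_ud = 1/1.08·[0.5200·7.3600 + 0.4800·1.6600] = 4.2815
Node dd (S = 18.05): V_dd = 1/1.08·[0.5200·1.6600 + 0.4800·0.0000] = 0.7993
Node u (S = 24): V_u = 1/1.08·[0.5200·10.2815 + 0.4800·4.2815] = 6.8532
Node d (S = 19): V_d = 1/1.08·[0.5200·4.2815 + 0.4800·0.7993] = 2.4167
Node 0 (S = 20): V_0 = 1/1.08·[0.5200·6.8532 + 0.4800·2.4167] = 4.3738

$4.37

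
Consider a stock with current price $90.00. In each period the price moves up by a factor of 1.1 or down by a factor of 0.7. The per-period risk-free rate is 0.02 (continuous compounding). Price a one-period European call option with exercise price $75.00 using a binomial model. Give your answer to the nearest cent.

$18.83

Risk-neutral probability p = (e^0.02 − 0.7)/(1.1 − 0.7) = 0.3202/0.4000 = 0.8005
Terminal stock prices: S_u = 99, S_d = 63
Terminal payoffs (S − K): max(24, 0) = 24, max(-12, 0) = 0
Node 0 (S = 90): V_0 = e^(−0.02)·[0.8005·24.0000 + 0.1995·0.0000] = 18.8317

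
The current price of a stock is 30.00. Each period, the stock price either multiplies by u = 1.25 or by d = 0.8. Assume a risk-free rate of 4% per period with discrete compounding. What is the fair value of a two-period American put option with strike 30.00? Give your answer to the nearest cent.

Risk-neutral probability p = (1 + 0.04 − 0.8)/(1.25 − 0.8) = 0.2400/0.4500 = 0.5333
Terminal stock prices: S_uu = 46.88, S_ud = 30, S_dd = 19.2
Terminal payoffs (K − S): max(-16.88, 0) = 0, max(0, 0) = 0, max(10.8, 0) = 10.8
Node u (S = 37.5): continuation = 1/1.04·[0.5333·0.0000 + 0.4667·0.0000] = 0.0000; exercise value = 0.0000 ≤ continuation, so V_u = 0.0000
Node d (S = 24): continuation = 1/1.04·[0.5333·0.0000 + 0.4667·10.8000] = 4.8462; exercise value = 6.0000 > continuation, so V_d = 6.0000 (exercise)
Node 0 (S = 30): continuation = 1/1.04·[0.5333·0.0000 + 0.4667·6.0000] = 2.6923; exercise value = 0.0000 ≤ continuation, so V_0 = 2.6923

2.69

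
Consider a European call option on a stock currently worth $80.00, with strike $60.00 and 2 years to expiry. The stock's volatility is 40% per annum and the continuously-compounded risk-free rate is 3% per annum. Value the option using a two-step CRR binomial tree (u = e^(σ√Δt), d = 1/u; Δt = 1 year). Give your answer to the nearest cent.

$30.64

CRR parameters: u = e^(σ√Δt) = e^(0.4·√1) = 1.4918, d = 1/u = 0.6703
Per-period rate: rΔt = 0.03·1 = 0.03, so R = e^0.03 = 1.0305
Risk-neutral probability p = (e^0.03 − 0.6703)/(1.4918 − 0.6703) = 0.3601/0.8215 = 0.4384
Terminal stock prices: S_uu = 178, S_ud = 80, S_dd = 35.95
Terminal payoffs (S − K): max(118, 0) = 118, max(20, 0) = 20, max(-24.05, 0) = 0
Node u (S = 119.3): V_u = e^(−0.03)·[0.4384·118.0433 + 0.5616·20.0000] = 61.1192
Node d (S = 53.63): V_d = e^(−0.03)·[0.4384·20.0000 + 0.5616·0.0000] = 8.5086
Node 0 (S = 80): V_0 = e^(−0.03)·[0.4384·61.1192 + 0.5616·8.5086] = 30.6391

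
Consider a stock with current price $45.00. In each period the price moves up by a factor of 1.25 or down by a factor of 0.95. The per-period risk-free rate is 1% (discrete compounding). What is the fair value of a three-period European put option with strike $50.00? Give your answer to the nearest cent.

Risk-neutral probability p = (1 + 0.01 − 0.95)/(1.25 − 0.95) = 0.0600/0.3000 = 0.2000
Terminal stock prices: S_uuu = 87.89, S_uud = 66.8, S_udd = 50.77, S_ddd = 38.58
Terminal payoffs (K − S): max(-37.89, 0) = 0, max(-16.8, 0) = 0, max(-0.7656, 0) = 0, max(11.42, 0) = 11.42
Node uu (S = 70.31): V_uu = 1/1.01·[0.2000·0.0000 + 0.8000·0.0000] = 0.0000
Node ud (S = 53.44): V_ud = 1/1.01·[0.2000·0.0000 + 0.8000·0.0000] = 0.0000
Node dd (S = 40.61): V_dd = 1/1.01·[0.2000·0.0000 + 0.8000·11.4181] = 9.0441
Node u (S = 56.25): V_u = 1/1.01·[0.2000·0.0000 + 0.8000·0.0000] = 0.0000
Node d (S = 42.75): V_d = 1/1.01·[0.2000·0.0000 + 0.8000·9.0441] = 7.1636
Node 0 (S = 45): V_0 = 1/1.01·[0.2000·0.0000 + 0.8000·7.1636] = 5.6741

$5.67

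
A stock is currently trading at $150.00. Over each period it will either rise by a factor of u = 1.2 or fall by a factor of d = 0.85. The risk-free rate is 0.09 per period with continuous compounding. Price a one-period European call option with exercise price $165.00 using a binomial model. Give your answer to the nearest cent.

$9.56

Risk-neutral probability p = (e^0.09 − 0.85)/(1.2 − 0.85) = 0.2442/0.3500 = 0.6976
Terminal stock prices: S_u = 180, S_d = 127.5
Terminal payoffs (S − K): max(15, 0) = 15, max(-37.5, 0) = 0
Node 0 (S = 150): V_0 = e^(−0.09)·[0.6976·15.0000 + 0.3024·0.0000] = 9.5639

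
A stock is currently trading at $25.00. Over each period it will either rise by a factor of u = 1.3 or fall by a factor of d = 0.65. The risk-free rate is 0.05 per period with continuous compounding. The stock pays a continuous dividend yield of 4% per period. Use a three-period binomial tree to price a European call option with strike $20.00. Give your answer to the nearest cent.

$7.75

Per-period risk-free factor R = e^0.05 = 1.0513; dividend-adjusted growth = e^(0.05−0.04) = 1.0101.
Risk-neutral probability p = (1.0101 − 0.65)/(1.3 − 0.65) = 0.3601/0.6500 = 0.5539
Terminal stock prices: S_uuu = 54.93, S_uud = 27.46, S_udd = 13.73, S_ddd = 6.866
Terminal payoffs (S − K): max(34.93, 0) = 34.93, max(7.463, 0) = 7.463, max(-6.269, 0) = 0, max(-13.13, 0) = 0
Node uu (S = 42.25): V_uu = e^(−0.05)·[0.5539·34.9250 + 0.4461·7.4625] = 21.5688
Node ud (S = 21.12): V_ud = e^(−0.05)·[0.5539·7.4625 + 0.4461·0.0000] = 3.9321
Node dd (S = 10.56): V_dd = e^(−0.05)·[0.5539·0.0000 + 0.4461·0.0000] = 0.0000
Node u (S = 32.5): V_u = e^(−0.05)·[0.5539·21.5688 + 0.4461·3.9321] = 13.0332
Node d (S = 16.25): V_d = e^(−0.05)·[0.5539·3.9321 + 0.4461·0.0000] = 2.0718
Node 0 (S = 25): V_0 = e^(−0.05)·[0.5539·13.0332 + 0.4461·2.0718] = 7.7464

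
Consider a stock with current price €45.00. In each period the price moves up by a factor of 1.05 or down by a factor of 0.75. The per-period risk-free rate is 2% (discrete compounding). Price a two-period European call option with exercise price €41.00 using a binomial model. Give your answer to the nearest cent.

Risk-neutral probability p = (1 + 0.02 − 0.75)/(1.05 − 0.75) = 0.2700/0.3000 = 0.9000
Terminal stock prices: S_uu = 49.61, S_ud = 35.44, S_dd = 25.31
Terminal payoffs (S − K): max(8.613, 0) = 8.613, max(-5.562, 0) = 0, max(-15.69, 0) = 0
Node u (S = 47.25): V_u = 1/1.02·[0.9000·8.6125 + 0.1000·0.0000] = 7.5993
Node d (S = 33.75): V_d = 1/1.02·[0.9000·0.0000 + 0.1000·0.0000] = 0.0000
Node 0 (S = 45): V_0 = 1/1.02·[0.9000·7.5993 + 0.1000·0.0000] = 6.7052

€6.71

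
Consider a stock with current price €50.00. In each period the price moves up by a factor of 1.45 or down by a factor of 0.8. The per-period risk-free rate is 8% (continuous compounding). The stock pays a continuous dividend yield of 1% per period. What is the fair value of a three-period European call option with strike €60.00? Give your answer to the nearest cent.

Per-period risk-free factor R = e^0.08 = 1.0833; dividend-adjusted growth = e^(0.08−0.01) = 1.0725.
Risk-neutral probability p = (1.0725 − 0.8)/(1.45 − 0.8) = 0.2725/0.6500 = 0.4192
Terminal stock prices: S_uuu = 152.4, S_uud = 84.1, S_udd = 46.4, S_ddd = 25.6
Terminal payoffs (S − K): max(92.43, 0) = 92.43, max(24.1, 0) = 24.1, max(-13.6, 0) = 0, max(-34.4, 0) = 0
Node uu (S = 105.1): V_uu = e^(−0.08)·[0.4192·92.4313 + 0.5808·24.1000] = 48.6920
Node ud (S = 58): V_ud = e^(−0.08)·[0.4192·24.1000 + 0.5808·0.0000] = 9.3270
Node dd (S = 32): V_dd = e^(−0.08)·[0.4192·0.0000 + 0.5808·0.0000] = 0.0000
Node u (S = 72.5): V_u = e^(−0.08)·[0.4192·48.6920 + 0.5808·9.3270] = 23.8445
Node d (S = 40): V_d = e^(−0.08)·[0.4192·9.3270 + 0.5808·0.0000] = 3.6096
Node 0 (S = 50): V_0 = e^(−0.08)·[0.4192·23.8445 + 0.5808·3.6096] = 11.1632

€11.16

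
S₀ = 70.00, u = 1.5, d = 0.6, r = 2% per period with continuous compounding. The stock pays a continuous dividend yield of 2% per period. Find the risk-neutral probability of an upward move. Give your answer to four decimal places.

Per-period risk-free factor R = e^0.02 = 1.0202; dividend-adjusted growth = e^(0.02−0.02) = 1.0000.
Risk-neutral probability p = (1.0000 − 0.6)/(1.5 − 0.6) = 0.4000/0.9000 = 0.4444

p = 0.4444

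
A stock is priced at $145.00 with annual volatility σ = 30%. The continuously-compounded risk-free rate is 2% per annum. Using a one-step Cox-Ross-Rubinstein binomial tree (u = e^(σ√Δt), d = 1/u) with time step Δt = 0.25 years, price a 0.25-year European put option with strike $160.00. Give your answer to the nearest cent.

$18.24

CRR parameters: u = e^(σ√Δt) = e^(0.3·√0.25) = 1.1618, d = 1/u = 0.8607
Per-period rate: rΔt = 0.02·0.25 = 0.005, so R = e^0.005 = 1.0050
Risk-neutral probability p = (e^0.005 − 0.8607)/(1.1618 − 0.8607) = 0.1443/0.3011 = 0.4792
Terminal stock prices: S_u = 168.5, S_d = 124.8
Terminal payoffs (K − S): max(-8.466, 0) = 0, max(35.2, 0) = 35.2
Node 0 (S = 145): V_0 = e^(−0.005)·[0.4792·0.0000 + 0.5208·35.1973] = 18.2388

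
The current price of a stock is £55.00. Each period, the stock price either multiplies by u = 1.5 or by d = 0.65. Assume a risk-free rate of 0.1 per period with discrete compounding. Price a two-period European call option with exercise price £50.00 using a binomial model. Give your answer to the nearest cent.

£18.58

Risk-neutral probability p = (1 + 0.1 − 0.65)/(1.5 − 0.65) = 0.4500/0.8500 = 0.5294
Terminal stock prices: S_uu = 123.8, S_ud = 53.62, S_dd = 23.24
Terminal payoffs (S − K): max(73.75, 0) = 73.75, max(3.625, 0) = 3.625, max(-26.76, 0) = 0
Node u (S = 82.5): V_u = 1/1.1·[0.5294·73.7500 + 0.4706·3.6250] = 37.0455
Node d (S = 35.75): V_d = 1/1.1·[0.5294·3.6250 + 0.4706·0.0000] = 1.7447
Node 0 (S = 55): V_0 = 1/1.1·[0.5294·37.0455 + 0.4706·1.7447] = 18.5757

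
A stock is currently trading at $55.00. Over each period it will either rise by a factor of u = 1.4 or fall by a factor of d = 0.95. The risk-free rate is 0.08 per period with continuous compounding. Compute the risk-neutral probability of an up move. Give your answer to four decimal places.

Risk-neutral probability p = (e^0.08 − 0.95)/(1.4 − 0.95) = 0.1333/0.4500 = 0.2962

p = 0.2962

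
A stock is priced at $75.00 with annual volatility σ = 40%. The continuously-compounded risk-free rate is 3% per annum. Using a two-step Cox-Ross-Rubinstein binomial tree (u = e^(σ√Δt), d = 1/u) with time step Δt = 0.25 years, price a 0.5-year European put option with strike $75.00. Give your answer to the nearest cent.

$6.87

CRR parameters: u = e^(σ√Δt) = e^(0.4·√0.25) = 1.2214, d = 1/u = 0.8187
Per-period rate: rΔt = 0.03·0.25 = 0.0075, so R = e^0.0075 = 1.0075
Risk-neutral probability p = (e^0.0075 − 0.8187)/(1.2214 − 0.8187) = 0.1888/0.4027 = 0.4689
Terminal stock prices: S_uu = 111.9, S_ud = 75, S_dd = 50.27
Terminal payoffs (K − S): max(-36.89, 0) = 0, max(0, 0) = 0, max(24.73, 0) = 24.73
Node u (S = 91.61): V_u = e^(−0.0075)·[0.4689·0.0000 + 0.5311·0.0000] = 0.0000
Node d (S = 61.4): V_d = e^(−0.0075)·[0.4689·0.0000 + 0.5311·24.7260] = 13.0348
Node 0 (S = 75): V_0 = e^(−0.0075)·[0.4689·0.0000 + 0.5311·13.0348] = 6.8716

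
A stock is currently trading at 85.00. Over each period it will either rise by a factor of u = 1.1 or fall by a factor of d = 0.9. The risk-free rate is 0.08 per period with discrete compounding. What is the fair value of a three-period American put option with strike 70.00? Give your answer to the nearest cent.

0.01

Risk-neutral probability p = (1 + 0.08 − 0.9)/(1.1 − 0.9) = 0.1800/0.2000 = 0.9000
Terminal stock prices: S_uuu = 113.1, S_uud = 92.57, S_udd = 75.74, S_ddd = 61.97
Terminal payoffs (K − S): max(-43.14, 0) = 0, max(-22.57, 0) = 0, max(-5.735, 0) = 0, max(8.035, 0) = 8.035
Node uu (S = 102.9): continuation = 1/1.08·[0.9000·0.0000 + 0.1000·0.0000] = 0.0000; exercise value = 0.0000 ≤ continuation, so V_uu = 0.0000
Node ud (S = 84.15): continuation = 1/1.08·[0.9000·0.0000 + 0.1000·0.0000] = 0.0000; exercise value = 0.0000 ≤ continuation, so V_ud = 0.0000
Node dd (S = 68.85): continuation = 1/1.08·[0.9000·0.0000 + 0.1000·8.0350] = 0.7440; exercise value = 1.1500 > continuation, so V_dd = 1.1500 (exercise)
Node u (S = 93.5): continuation = 1/1.08·[0.9000·0.0000 + 0.1000·0.0000] = 0.0000; exercise value = 0.0000 ≤ continuation, so V_u = 0.0000
Node d (S = 76.5): continuation = 1/1.08·[0.9000·0.0000 + 0.1000·1.1500] = 0.1065; exercise value = 0.0000 ≤ continuation, so V_d = 0.1065
Node 0 (S = 85): continuation = 1/1.08·[0.9000·0.0000 + 0.1000·0.1065] = 0.0099; exercise value = 0.0000 ≤ continuation, so V_0 = 0.0099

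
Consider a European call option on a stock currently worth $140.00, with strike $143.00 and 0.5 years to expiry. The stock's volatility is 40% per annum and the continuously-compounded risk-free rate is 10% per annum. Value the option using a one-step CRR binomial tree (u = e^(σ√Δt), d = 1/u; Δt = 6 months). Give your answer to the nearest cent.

CRR parameters: u = e^(σ√Δt) = e^(0.4·√0.5) = 1.3269, d = 1/u = 0.7536
Per-period rate: rΔt = 0.1·0.5 = 0.05, so R = e^0.05 = 1.0513
Risk-neutral probability p = (e^0.05 − 0.7536)/(1.3269 − 0.7536) = 0.2976/0.5733 = 0.5192
Terminal stock prices: S_u = 185.8, S_d = 105.5
Terminal payoffs (S − K): max(42.77, 0) = 42.77, max(-37.49, 0) = 0
Node 0 (S = 140): V_0 = e^(−0.05)·[0.5192·42.7655 + 0.4808·0.0000] = 21.1208

$21.12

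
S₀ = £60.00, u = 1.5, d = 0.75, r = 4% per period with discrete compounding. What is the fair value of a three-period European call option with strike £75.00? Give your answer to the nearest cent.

£12.97

Risk-neutral probability p = (1 + 0.04 − 0.75)/(1.5 − 0.75) = 0.2900/0.7500 = 0.3867
Terminal stock prices: S_uuu = 202.5, S_uud = 101.2, S_udd = 50.62, S_ddd = 25.31
Terminal payoffs (S − K): max(127.5, 0) = 127.5, max(26.25, 0) = 26.25, max(-24.38, 0) = 0, max(-49.69, 0) = 0
Node uu (S = 135): V_uu = 1/1.04·[0.3867·127.5000 + 0.6133·26.2500] = 62.8846
Node ud (S = 67.5): V_ud = 1/1.04·[0.3867·26.2500 + 0.6133·0.0000] = 9.7596
Node dd (S = 33.75): V_dd = 1/1.04·[0.3867·0.0000 + 0.6133·0.0000] = 0.0000
Node u (S = 90): V_u = 1/1.04·[0.3867·62.8846 + 0.6133·9.7596] = 29.1358
Node d (S = 45): V_d = 1/1.04·[0.3867·9.7596 + 0.6133·0.0000] = 3.6286
Node 0 (S = 60): V_0 = 1/1.04·[0.3867·29.1358 + 0.6133·3.6286] = 12.9725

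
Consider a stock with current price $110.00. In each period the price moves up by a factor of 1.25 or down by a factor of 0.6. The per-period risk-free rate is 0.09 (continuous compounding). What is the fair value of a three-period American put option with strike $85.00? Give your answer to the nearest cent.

Risk-neutral probability p = (e^0.09 − 0.6)/(1.25 − 0.6) = 0.4942/0.6500 = 0.7603
Terminal stock prices: S_uuu = 214.8, S_uud = 103.1, S_udd = 49.5, S_ddd = 23.76
Terminal payoffs (K − S): max(-129.8, 0) = 0, max(-18.12, 0) = 0, max(35.5, 0) = 35.5, max(61.24, 0) = 61.24
Node uu (S = 171.9): continuation = e^(−0.09)·[0.7603·0.0000 + 0.2397·0.0000] = 0.0000; exercise value = 0.0000 ≤ continuation, so V_uu = 0.0000
Node ud (S = 82.5): continuation = e^(−0.09)·[0.7603·0.0000 + 0.2397·35.5000] = 7.7780; exercise value = 2.5000 ≤ continuation, so V_ud = 7.7780
Node dd (S = 39.6): continuation = e^(−0.09)·[0.7603·35.5000 + 0.2397·61.2400] = 38.0842; exercise value = 45.4000 > continuation, so V_dd = 45.4000 (exercise)
Node u (S = 137.5): continuation = e^(−0.09)·[0.7603·0.0000 + 0.2397·7.7780] = 1.7041; exercise value = 0.0000 ≤ continuation, so V_u = 1.7041
Node d (S = 66): continuation = e^(−0.09)·[0.7603·7.7780 + 0.2397·45.4000] = 15.3515; exercise value = 19.0000 > continuation, so V_d = 19.0000 (exercise)
Node 0 (S = 110): continuation = e^(−0.09)·[0.7603·1.7041 + 0.2397·19.0000] = 5.3470; exercise value = 0.0000 ≤ continuation, so V_0 = 5.3470

$5.35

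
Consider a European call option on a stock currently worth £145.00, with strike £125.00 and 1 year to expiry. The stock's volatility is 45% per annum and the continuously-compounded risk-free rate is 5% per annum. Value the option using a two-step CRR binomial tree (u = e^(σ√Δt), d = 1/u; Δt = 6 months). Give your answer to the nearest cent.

£39.47

CRR parameters: u = e^(σ√Δt) = e^(0.45·√0.5) = 1.3746, d = 1/u = 0.7275
Per-period rate: rΔt = 0.05·0.5 = 0.025, so R = e^0.025 = 1.0253
Risk-neutral probability p = (e^0.025 − 0.7275)/(1.3746 − 0.7275) = 0.2979/0.6472 = 0.4602
Terminal stock prices: S_uu = 274, S_ud = 145, S_dd = 76.73
Terminal payoffs (S − K): max(149, 0) = 149, max(20, 0) = 20, max(-48.27, 0) = 0
Node u (S = 199.3): V_u = e^(−0.025)·[0.4602·149.0005 + 0.5398·20.0000] = 77.4103
Node d (S = 105.5): V_d = e^(−0.025)·[0.4602·20.0000 + 0.5398·0.0000] = 8.9773
Node 0 (S = 145): V_0 = e^(−0.025)·[0.4602·77.4103 + 0.5398·8.9773] = 39.4730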